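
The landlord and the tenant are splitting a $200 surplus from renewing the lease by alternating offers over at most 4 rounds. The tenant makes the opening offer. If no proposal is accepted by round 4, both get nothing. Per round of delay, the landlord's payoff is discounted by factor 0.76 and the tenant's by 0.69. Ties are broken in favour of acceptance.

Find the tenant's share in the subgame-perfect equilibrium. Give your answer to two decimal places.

Round 4 (the landlord proposes): rejection yields 0 for the tenant; the landlord offers 0 and keeps 200.
Round 3 (the tenant proposes): the landlord can get 200 next round, worth 0.76 × 200 = 152 now; the tenant offers that and keeps 48.
Round 2 (the landlord proposes): the tenant can get 48 next round, worth 0.69 × 48 = 33.12 now; the landlord offers that and keeps 166.88.
Round 1 (the tenant proposes): the landlord can get 166.88 next round, worth 0.76 × 166.88 = 126.8288 now, so the tenant offers 126.8288, keeping 73.1712.

73.17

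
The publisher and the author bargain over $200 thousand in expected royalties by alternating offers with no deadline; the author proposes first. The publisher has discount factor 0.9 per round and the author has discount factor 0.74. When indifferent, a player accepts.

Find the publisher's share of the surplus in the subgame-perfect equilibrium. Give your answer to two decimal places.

Let x be the author's share when the author proposes and y be the publisher's share when the publisher proposes.
The publisher accepts iff offered ≥ 0.9·y, so x = 200 − 0.9y. Symmetrically y = 200 − 0.74x.
Substituting: x = 200 − 0.9(200 − 0.74x), giving x(1 − 0.74·0.9) = 200(1 − 0.9).
So x = 200 × 0.1 / 0.334 ≈ 59.8802, and the publisher receives 200 − x ≈ 140.1198.

140.12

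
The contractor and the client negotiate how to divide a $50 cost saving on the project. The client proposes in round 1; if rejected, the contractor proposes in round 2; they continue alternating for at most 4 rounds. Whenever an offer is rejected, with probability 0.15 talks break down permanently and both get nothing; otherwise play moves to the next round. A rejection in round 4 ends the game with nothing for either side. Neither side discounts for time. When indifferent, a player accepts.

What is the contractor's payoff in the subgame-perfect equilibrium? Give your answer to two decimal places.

Round 4 (the contractor proposes): the client will accept anything ≥ 0, so the contractor offers 0 and keeps 50.
Round 3 (the client proposes): rejecting gives the contractor an expected 0.85 × 50 = 42.5, so the client offers 42.5, keeping 7.5.
Round 2 (the contractor proposes): rejecting gives the client an expected 0.85 × 7.5 = 6.375. The contractor offers 6.375 and keeps 50 − 6.375 = 43.625.
Round 1 (the client proposes): rejecting gives the contractor an expected 0.85 × 43.625 = 37.08125. The client offers 37.08125 and keeps 50 − 37.08125 = 12.91875.

37.08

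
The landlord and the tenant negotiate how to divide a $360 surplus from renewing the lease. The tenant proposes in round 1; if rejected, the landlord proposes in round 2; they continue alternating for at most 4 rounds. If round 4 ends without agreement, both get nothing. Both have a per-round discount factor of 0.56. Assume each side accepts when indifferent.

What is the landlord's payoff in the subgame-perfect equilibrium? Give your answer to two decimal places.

151.93

Work backward from the last round.
Round 4 (the landlord proposes): the tenant will accept anything ≥ 0, so the landlord offers 0 and keeps 360.
Round 3 (the tenant proposes): the landlord can get 360 next round, worth 0.56 × 360 = 201.6 now. The tenant offers 201.6 and keeps 360 − 201.6 = 158.4.
Round 2 (the landlord proposes): the tenant can get 158.4 next round, worth 0.56 × 158.4 = 88.704 now. The landlord offers 88.704 and keeps 360 − 88.704 = 271.296.
Round 1 (the tenant proposes): the landlord can get 271.296 next round, worth 0.56 × 271.296 = 151.92576 now, so the tenant offers 151.92576, keeping 208.07424.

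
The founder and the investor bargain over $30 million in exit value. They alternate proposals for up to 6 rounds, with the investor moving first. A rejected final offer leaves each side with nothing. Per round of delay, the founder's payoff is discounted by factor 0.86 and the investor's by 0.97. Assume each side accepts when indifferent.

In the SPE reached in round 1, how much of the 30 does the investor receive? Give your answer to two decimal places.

Round 6 (the founder proposes): rejection yields 0 for the investor; the founder offers 0 and keeps 30.
Round 5 (the investor proposes): the founder can get 30 next round, worth 0.86 × 30 = 25.8 now, so the investor offers 25.8, keeping 4.2.
Round 4 (the founder proposes): the investor can get 4.2 next round, worth 0.97 × 4.2 = 4.074 now, so the founder offers 4.074, keeping 25.926.
Round 3 (the investor proposes): the founder can get 25.926 next round, worth 0.86 × 25.926 = 22.29636 now, so the investor offers 22.29636, keeping 7.70364.
Round 2 (the founder proposes): the investor can get 7.70364 next round, worth 0.97 × 7.70364 = 7.4725308 now, so the founder offers 7.4725308, keeping 22.5274692.
Round 1 (the investor proposes): the founder can get 22.5274692 next round, worth 0.86 × 22.5274692 = 19.373623512 now; the investor offers that and keeps 10.626376488.

10.63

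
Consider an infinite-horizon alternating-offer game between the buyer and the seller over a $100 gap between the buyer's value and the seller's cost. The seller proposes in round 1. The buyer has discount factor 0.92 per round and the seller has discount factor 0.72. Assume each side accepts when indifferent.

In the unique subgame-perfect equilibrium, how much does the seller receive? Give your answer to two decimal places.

In a stationary SPE each proposer offers the other exactly their discounted continuation value.
If the seller keeps x when proposing and the buyer keeps y when proposing, then x = 100 − 0.92y and y = 100 − 0.72x.
Solving: x = 100(1 − 0.92) / (1 − 0.72·0.92) = 8 / 0.3376 ≈ 23.6967.
The buyer gets 100 − 23.6967 ≈ 76.3033.

23.70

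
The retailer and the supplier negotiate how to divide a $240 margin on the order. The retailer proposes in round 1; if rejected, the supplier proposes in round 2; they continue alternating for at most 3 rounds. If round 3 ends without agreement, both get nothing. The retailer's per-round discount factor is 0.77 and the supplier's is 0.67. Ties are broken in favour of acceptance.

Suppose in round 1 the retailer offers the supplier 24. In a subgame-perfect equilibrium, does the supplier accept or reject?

Round 3 (the retailer proposes): the supplier will accept anything ≥ 0, so the retailer offers 0 and keeps 240.
Round 2 (the supplier proposes): the retailer can get 240 next round, worth 0.77 × 240 = 184.8 now; the supplier offers that and keeps 55.2.
So by rejecting in round 1, the supplier gets 55.2 next round, worth 0.67 × 55.2 = 36.984 now.
Offer 24 < 36.984, so the supplier rejects.

Reject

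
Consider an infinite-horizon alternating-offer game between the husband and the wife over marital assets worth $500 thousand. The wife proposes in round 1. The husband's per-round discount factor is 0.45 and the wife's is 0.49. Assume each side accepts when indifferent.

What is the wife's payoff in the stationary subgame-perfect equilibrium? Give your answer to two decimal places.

In a stationary SPE each proposer offers the other exactly their discounted continuation value.
If the wife keeps x when proposing and the husband keeps y when proposing, then x = 500 − 0.45y and y = 500 − 0.49x.
Solving: x = 500(1 − 0.45) / (1 − 0.49·0.45) = 275 / 0.7795 ≈ 352.7903.
The husband gets 500 − 352.7903 ≈ 147.2097.

352.79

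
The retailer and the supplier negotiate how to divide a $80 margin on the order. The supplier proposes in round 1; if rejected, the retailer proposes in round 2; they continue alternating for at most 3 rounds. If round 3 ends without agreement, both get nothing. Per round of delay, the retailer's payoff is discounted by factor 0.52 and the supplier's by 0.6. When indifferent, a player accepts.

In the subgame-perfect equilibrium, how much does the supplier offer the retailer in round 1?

16.64

Round 3 (the supplier proposes): rejection yields 0 for the retailer; the supplier offers 0 and keeps 80.
Round 2 (the retailer proposes): the supplier can get 80 next round, worth 0.6 × 80 = 48 now, so the retailer offers 48, keeping 32.
Round 1 (the supplier proposes): the retailer can get 32 next round, worth 0.52 × 32 = 16.64 now, so the supplier offers 16.64, keeping 63.36.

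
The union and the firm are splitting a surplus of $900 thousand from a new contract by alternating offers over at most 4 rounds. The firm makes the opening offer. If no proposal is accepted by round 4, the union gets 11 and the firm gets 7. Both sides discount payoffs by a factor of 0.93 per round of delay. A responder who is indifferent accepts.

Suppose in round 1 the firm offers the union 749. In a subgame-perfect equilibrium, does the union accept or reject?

Reject

Work out the union's continuation value if the offer is rejected.
Round 4 (the union proposes): the firm gets 7 if talks fail, so the union offers 7 and keeps 893.
Round 3 (the firm proposes): the union can get 893 next round, worth 0.93 × 893 = 830.49 now; the firm offers that and keeps 69.51.
Round 2 (the union proposes): the firm can get 69.51 next round, worth 0.93 × 69.51 = 64.6443 now, so the union offers 64.6443, keeping 835.3557.
So by rejecting in round 1, the union gets 835.3557 next round, worth 0.93 × 835.3557 = 776.880801 now.
Offer 749 < 776.880801, so the union rejects.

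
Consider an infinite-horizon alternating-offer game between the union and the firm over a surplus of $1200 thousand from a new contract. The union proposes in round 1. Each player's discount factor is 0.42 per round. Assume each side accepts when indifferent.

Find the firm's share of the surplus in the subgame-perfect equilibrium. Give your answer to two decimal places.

In a stationary SPE each proposer offers the other exactly their discounted continuation value.
If the union keeps x when proposing and the firm keeps y when proposing, then x = 1200 − 0.42y and y = 1200 − 0.42x.
Solving: x = 1200(1 − 0.42) / (1 − 0.42·0.42) = 696 / 0.8236 ≈ 845.0704.
The firm gets 1200 − 845.0704 ≈ 354.9296.

354.93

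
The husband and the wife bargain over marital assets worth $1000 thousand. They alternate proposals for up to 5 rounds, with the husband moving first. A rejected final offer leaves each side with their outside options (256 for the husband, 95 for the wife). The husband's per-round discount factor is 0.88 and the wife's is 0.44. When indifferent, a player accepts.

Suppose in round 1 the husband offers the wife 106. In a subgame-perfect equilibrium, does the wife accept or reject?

Work out the wife's continuation value if the offer is rejected.
Round 5 (the husband proposes): the wife gets 95 if talks fail, so the husband offers 95 and keeps 905.
Round 4 (the wife proposes): the husband can get 905 next round, worth 0.88 × 905 = 796.4 now. The wife offers 796.4 and keeps 1000 − 796.4 = 203.6.
Round 3 (the husband proposes): the wife can get 203.6 next round, worth 0.44 × 203.6 = 89.584 now; the husband offers that and keeps 910.416.
Round 2 (the wife proposes): the husband can get 910.416 next round, worth 0.88 × 910.416 = 801.16608 now; the wife offers that and keeps 198.83392.
So by rejecting in round 1, the wife gets 198.83392 next round, worth 0.44 × 198.83392 = 87.4869248 now.
Offer 106 ≥ 87.4869248, so the wife accepts.

Accept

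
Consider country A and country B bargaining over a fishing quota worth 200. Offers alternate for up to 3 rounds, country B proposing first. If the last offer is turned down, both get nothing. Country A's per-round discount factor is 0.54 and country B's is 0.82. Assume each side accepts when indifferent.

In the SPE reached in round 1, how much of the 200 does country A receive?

Solve by backward induction from round 3.
Round 3 (country B proposes): country A will accept anything ≥ 0, so country B offers 0 and keeps 200.
Round 2 (country A proposes): country B can get 200 next round, worth 0.82 × 200 = 164 now, so country A offers 164, keeping 36.
Round 1 (country B proposes): country A can get 36 next round, worth 0.54 × 36 = 19.44 now. Country B offers 19.44 and keeps 200 − 19.44 = 180.56.

19.44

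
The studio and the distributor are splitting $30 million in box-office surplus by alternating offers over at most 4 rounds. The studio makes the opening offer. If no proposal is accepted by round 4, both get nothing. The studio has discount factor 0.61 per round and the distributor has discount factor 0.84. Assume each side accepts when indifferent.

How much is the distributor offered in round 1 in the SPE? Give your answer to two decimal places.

22.74

Round 4 (the distributor proposes): rejection yields 0 for the studio; the distributor offers 0 and keeps 30.
Round 3 (the studio proposes): the distributor can get 30 next round, worth 0.84 × 30 = 25.2 now, so the studio offers 25.2, keeping 4.8.
Round 2 (the distributor proposes): the studio can get 4.8 next round, worth 0.61 × 4.8 = 2.928 now, so the distributor offers 2.928, keeping 27.072.
Round 1 (the studio proposes): the distributor can get 27.072 next round, worth 0.84 × 27.072 = 22.74048 now, so the studio offers 22.74048, keeping 7.25952.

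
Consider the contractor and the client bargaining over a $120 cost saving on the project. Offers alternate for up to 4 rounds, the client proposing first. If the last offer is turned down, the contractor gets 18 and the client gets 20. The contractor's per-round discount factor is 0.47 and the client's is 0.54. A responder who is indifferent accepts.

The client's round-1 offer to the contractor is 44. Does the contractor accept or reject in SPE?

Round 4 (the contractor proposes): the client gets 20 if talks fail, so the contractor offers 20 and keeps 100.
Round 3 (the client proposes): the contractor can get 100 next round, worth 0.47 × 100 = 47 now, so the client offers 47, keeping 73.
Round 2 (the contractor proposes): the client can get 73 next round, worth 0.54 × 73 = 39.42 now; the contractor offers that and keeps 80.58.
So by rejecting in round 1, the contractor gets 80.58 next round, worth 0.47 × 80.58 = 37.8726 now.
Offer 44 ≥ 37.8726, so the contractor accepts.

Accept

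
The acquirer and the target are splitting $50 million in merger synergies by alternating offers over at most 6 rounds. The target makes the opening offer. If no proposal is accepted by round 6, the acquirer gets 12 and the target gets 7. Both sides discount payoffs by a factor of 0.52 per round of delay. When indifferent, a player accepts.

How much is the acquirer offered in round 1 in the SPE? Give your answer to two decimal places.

17.49

Round 6 (the acquirer proposes): the target gets 7 if talks fail, so the acquirer offers 7 and keeps 43.
Round 5 (the target proposes): the acquirer can get 43 next round, worth 0.52 × 43 = 22.36 now, so the target offers 22.36, keeping 27.64.
Round 4 (the acquirer proposes): the target can get 27.64 next round, worth 0.52 × 27.64 = 14.3728 now, so the acquirer offers 14.3728, keeping 35.6272.
Round 3 (the target proposes): the acquirer can get 35.6272 next round, worth 0.52 × 35.6272 = 18.526144 now, so the target offers 18.526144, keeping 31.473856.
Round 2 (the acquirer proposes): the target can get 31.473856 next round, worth 0.52 × 31.473856 = 16.36640512 now, so the acquirer offers 16.36640512, keeping 33.63359488.
Round 1 (the target proposes): the acquirer can get 33.63359488 next round, worth 0.52 × 33.63359488 = 17.4894693376 now. The target offers 17.4894693376 and keeps 50 − 17.4894693376 = 32.5105306624.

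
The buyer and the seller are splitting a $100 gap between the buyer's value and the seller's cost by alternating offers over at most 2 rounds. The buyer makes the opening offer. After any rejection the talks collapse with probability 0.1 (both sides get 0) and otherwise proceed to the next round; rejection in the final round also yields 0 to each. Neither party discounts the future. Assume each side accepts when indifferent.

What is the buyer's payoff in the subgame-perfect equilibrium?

By backward induction:
Round 2 (the seller proposes): rejection yields 0 for the buyer; the seller offers 0 and keeps 100.
Round 1 (the buyer proposes): rejecting gives the seller an expected 0.9 × 100 = 90. The buyer offers 90 and keeps 100 − 90 = 10.

10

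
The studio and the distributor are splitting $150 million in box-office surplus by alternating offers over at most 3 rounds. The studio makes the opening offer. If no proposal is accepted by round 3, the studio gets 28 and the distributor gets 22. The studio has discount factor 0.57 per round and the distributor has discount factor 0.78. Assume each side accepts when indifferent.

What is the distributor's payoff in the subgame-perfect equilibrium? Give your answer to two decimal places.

Round 3 (the studio proposes): the distributor gets 22 if talks fail, so the studio offers 22 and keeps 128.
Round 2 (the distributor proposes): the studio can get 128 next round, worth 0.57 × 128 = 72.96 now. The distributor offers 72.96 and keeps 150 − 72.96 = 77.04.
Round 1 (the studio proposes): the distributor can get 77.04 next round, worth 0.78 × 77.04 = 60.0912 now; the studio offers that and keeps 89.9088.

60.09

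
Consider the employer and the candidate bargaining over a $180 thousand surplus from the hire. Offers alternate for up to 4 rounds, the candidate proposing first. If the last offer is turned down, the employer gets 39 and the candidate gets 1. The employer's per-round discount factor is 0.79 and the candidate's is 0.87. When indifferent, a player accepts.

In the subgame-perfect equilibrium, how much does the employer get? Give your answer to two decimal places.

115.68

Round 4 (the employer proposes): the candidate gets 1 if talks fail, so the employer offers 1 and keeps 179.
Round 3 (the candidate proposes): the employer can get 179 next round, worth 0.79 × 179 = 141.41 now. The candidate offers 141.41 and keeps 180 − 141.41 = 38.59.
Round 2 (the employer proposes): the candidate can get 38.59 next round, worth 0.87 × 38.59 = 33.5733 now; the employer offers that and keeps 146.4267.
Round 1 (the candidate proposes): the employer can get 146.4267 next round, worth 0.79 × 146.4267 = 115.677093 now. The candidate offers 115.677093 and keeps 180 − 115.677093 = 64.322907.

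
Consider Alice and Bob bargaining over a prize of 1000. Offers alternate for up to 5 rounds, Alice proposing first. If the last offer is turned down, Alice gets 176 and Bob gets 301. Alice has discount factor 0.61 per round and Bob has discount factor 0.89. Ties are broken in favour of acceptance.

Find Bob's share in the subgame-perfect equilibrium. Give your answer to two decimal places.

624.26

Round 5 (Alice proposes): Bob gets 301 if talks fail, so Alice offers 301 and keeps 699.
Round 4 (Bob proposes): Alice can get 699 next round, worth 0.61 × 699 = 426.39 now, so Bob offers 426.39, keeping 573.61.
Round 3 (Alice proposes): Bob can get 573.61 next round, worth 0.89 × 573.61 = 510.5129 now, so Alice offers 510.5129, keeping 489.4871.
Round 2 (Bob proposes): Alice can get 489.4871 next round, worth 0.61 × 489.4871 = 298.587131 now; Bob offers that and keeps 701.412869.
Round 1 (Alice proposes): Bob can get 701.412869 next round, worth 0.89 × 701.412869 = 624.25745341 now; Alice offers that and keeps 375.74254659.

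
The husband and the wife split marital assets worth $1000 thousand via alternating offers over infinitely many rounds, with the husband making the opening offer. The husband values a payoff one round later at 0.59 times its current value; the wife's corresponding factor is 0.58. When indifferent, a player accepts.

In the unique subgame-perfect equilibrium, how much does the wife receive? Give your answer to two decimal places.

Let x be the husband's share when the husband proposes and y be the wife's share when the wife proposes.
The wife accepts iff offered ≥ 0.58·y, so x = 1000 − 0.58y. Symmetrically y = 1000 − 0.59x.
Substituting: x = 1000 − 0.58(1000 − 0.59x), giving x(1 − 0.59·0.58) = 1000(1 − 0.58).
So x = 1000 × 0.42 / 0.6578 ≈ 638.4919, and the wife receives 1000 − x ≈ 361.5081.

361.51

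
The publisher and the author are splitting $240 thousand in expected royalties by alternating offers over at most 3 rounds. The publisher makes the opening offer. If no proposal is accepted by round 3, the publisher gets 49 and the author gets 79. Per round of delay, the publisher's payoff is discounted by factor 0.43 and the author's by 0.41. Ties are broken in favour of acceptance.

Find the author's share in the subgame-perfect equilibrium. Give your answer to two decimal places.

70.02

Round 3 (the publisher proposes): the author gets 79 if talks fail, so the publisher offers 79 and keeps 161.
Round 2 (the author proposes): the publisher can get 161 next round, worth 0.43 × 161 = 69.23 now. The author offers 69.23 and keeps 240 − 69.23 = 170.77.
Round 1 (the publisher proposes): the author can get 170.77 next round, worth 0.41 × 170.77 = 70.0157 now. The publisher offers 70.0157 and keeps 240 − 70.0157 = 169.9843.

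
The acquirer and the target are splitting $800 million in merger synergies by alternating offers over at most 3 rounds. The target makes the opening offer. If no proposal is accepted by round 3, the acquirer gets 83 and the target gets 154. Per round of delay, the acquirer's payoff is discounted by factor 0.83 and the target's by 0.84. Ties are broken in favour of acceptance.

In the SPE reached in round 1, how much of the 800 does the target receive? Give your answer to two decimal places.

635.89

Round 3 (the target proposes): the acquirer gets 83 if talks fail, so the target offers 83 and keeps 717.
Round 2 (the acquirer proposes): the target can get 717 next round, worth 0.84 × 717 = 602.28 now, so the acquirer offers 602.28, keeping 197.72.
Round 1 (the target proposes): the acquirer can get 197.72 next round, worth 0.83 × 197.72 = 164.1076 now, so the target offers 164.1076, keeping 635.8924.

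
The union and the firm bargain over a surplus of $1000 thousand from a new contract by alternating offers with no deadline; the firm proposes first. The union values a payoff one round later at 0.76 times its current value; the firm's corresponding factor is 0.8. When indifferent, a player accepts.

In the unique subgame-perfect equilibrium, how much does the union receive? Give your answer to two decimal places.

387.76

Let x be the firm's share when the firm proposes and y be the union's share when the union proposes.
The union accepts iff offered ≥ 0.76·y, so x = 1000 − 0.76y. Symmetrically y = 1000 − 0.8x.
Substituting: x = 1000 − 0.76(1000 − 0.8x), giving x(1 − 0.8·0.76) = 1000(1 − 0.76).
So x = 1000 × 0.24 / 0.392 ≈ 612.2449, and the union receives 1000 − x ≈ 387.7551.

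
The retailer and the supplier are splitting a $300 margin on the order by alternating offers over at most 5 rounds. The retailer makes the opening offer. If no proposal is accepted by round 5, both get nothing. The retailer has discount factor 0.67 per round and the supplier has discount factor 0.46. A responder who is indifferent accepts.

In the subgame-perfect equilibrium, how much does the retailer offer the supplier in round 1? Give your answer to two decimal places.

Work backward from the last round.
Round 5 (the retailer proposes): rejection yields 0 for the supplier; the retailer offers 0 and keeps 300.
Round 4 (the supplier proposes): the retailer can get 300 next round, worth 0.67 × 300 = 201 now. The supplier offers 201 and keeps 300 − 201 = 99.
Round 3 (the retailer proposes): the supplier can get 99 next round, worth 0.46 × 99 = 45.54 now. The retailer offers 45.54 and keeps 300 − 45.54 = 254.46.
Round 2 (the supplier proposes): the retailer can get 254.46 next round, worth 0.67 × 254.46 = 170.4882 now, so the supplier offers 170.4882, keeping 129.5118.
Round 1 (the retailer proposes): the supplier can get 129.5118 next round, worth 0.46 × 129.5118 = 59.575428 now, so the retailer offers 59.575428, keeping 240.424572.

59.58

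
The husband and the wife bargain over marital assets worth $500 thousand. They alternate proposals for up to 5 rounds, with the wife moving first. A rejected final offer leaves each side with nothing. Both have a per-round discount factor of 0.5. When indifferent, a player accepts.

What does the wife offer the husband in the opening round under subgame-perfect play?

156.25

Round 5 (the wife proposes): the husband will accept anything ≥ 0, so the wife offers 0 and keeps 500.
Round 4 (the husband proposes): the wife can get 500 next round, worth 0.5 × 500 = 250 now, so the husband offers 250, keeping 250.
Round 3 (the wife proposes): the husband can get 250 next round, worth 0.5 × 250 = 125 now; the wife offers that and keeps 375.
Round 2 (the husband proposes): the wife can get 375 next round, worth 0.5 × 375 = 187.5 now; the husband offers that and keeps 312.5.
Round 1 (the wife proposes): the husband can get 312.5 next round, worth 0.5 × 312.5 = 156.25 now. The wife offers 156.25 and keeps 500 − 156.25 = 343.75.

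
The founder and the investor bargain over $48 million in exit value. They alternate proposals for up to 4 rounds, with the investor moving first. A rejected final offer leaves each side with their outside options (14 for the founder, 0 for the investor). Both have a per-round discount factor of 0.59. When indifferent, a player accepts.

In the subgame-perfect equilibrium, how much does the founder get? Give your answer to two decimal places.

Round 4 (the founder proposes): rejection yields 0 for the investor; the founder offers 0 and keeps 48.
Round 3 (the investor proposes): the founder can get 48 next round, worth 0.59 × 48 = 28.32 now, so the investor offers 28.32, keeping 19.68.
Round 2 (the founder proposes): the investor can get 19.68 next round, worth 0.59 × 19.68 = 11.6112 now, so the founder offers 11.6112, keeping 36.3888.
Round 1 (the investor proposes): the founder can get 36.3888 next round, worth 0.59 × 36.3888 = 21.469392 now. The investor offers 21.469392 and keeps 48 − 21.469392 = 26.530608.

21.47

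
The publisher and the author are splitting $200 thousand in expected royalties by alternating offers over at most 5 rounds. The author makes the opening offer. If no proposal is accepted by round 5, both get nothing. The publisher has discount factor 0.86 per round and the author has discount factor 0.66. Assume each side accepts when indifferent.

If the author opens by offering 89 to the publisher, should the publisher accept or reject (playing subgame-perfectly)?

Reject

Round 5 (the author proposes): rejection yields 0 for the publisher; the author offers 0 and keeps 200.
Round 4 (the publisher proposes): the author can get 200 next round, worth 0.66 × 200 = 132 now. The publisher offers 132 and keeps 200 − 132 = 68.
Round 3 (the author proposes): the publisher can get 68 next round, worth 0.86 × 68 = 58.48 now; the author offers that and keeps 141.52.
Round 2 (the publisher proposes): the author can get 141.52 next round, worth 0.66 × 141.52 = 93.4032 now; the publisher offers that and keeps 106.5968.
So by rejecting in round 1, the publisher gets 106.5968 next round, worth 0.86 × 106.5968 = 91.673248 now.
Offer 89 < 91.673248, so the publisher rejects.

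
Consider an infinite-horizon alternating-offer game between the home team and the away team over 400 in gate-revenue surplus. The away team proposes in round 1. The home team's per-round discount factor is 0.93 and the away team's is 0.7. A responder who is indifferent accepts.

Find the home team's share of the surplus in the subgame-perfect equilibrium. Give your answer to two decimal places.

319.77

When the away team proposes, the home team accepts any offer worth at least 0.93 times what the home team would get by proposing next round; and vice versa.
This gives x = 400 − 0.93y and y = 400 − 0.7x, where x and y are each side's share when it proposes.
Hence (1 − 0.93·0.7)x = 400(1 − 0.93), i.e. 0.349·x = 28.
x ≈ 80.2292; the home team's share is 400 − x ≈ 319.7708.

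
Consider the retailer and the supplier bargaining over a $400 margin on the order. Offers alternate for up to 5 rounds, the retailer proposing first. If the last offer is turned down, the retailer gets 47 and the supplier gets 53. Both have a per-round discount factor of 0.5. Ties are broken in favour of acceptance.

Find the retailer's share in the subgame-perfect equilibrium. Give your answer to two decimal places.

Round 5 (the retailer proposes): the supplier gets 53 if talks fail, so the retailer offers 53 and keeps 347.
Round 4 (the supplier proposes): the retailer can get 347 next round, worth 0.5 × 347 = 173.5 now. The supplier offers 173.5 and keeps 400 − 173.5 = 226.5.
Round 3 (the retailer proposes): the supplier can get 226.5 next round, worth 0.5 × 226.5 = 113.25 now. The retailer offers 113.25 and keeps 400 − 113.25 = 286.75.
Round 2 (the supplier proposes): the retailer can get 286.75 next round, worth 0.5 × 286.75 = 143.375 now, so the supplier offers 143.375, keeping 256.625.
Round 1 (the retailer proposes): the supplier can get 256.625 next round, worth 0.5 × 256.625 = 128.3125 now; the retailer offers that and keeps 271.6875.

271.69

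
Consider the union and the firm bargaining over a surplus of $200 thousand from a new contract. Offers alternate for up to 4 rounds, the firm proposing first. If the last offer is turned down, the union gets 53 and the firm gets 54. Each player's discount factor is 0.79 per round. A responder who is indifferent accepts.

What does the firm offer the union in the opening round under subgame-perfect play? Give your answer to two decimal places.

105.16

Round 4 (the union proposes): the firm gets 54 if talks fail, so the union offers 54 and keeps 146.
Round 3 (the firm proposes): the union can get 146 next round, worth 0.79 × 146 = 115.34 now, so the firm offers 115.34, keeping 84.66.
Round 2 (the union proposes): the firm can get 84.66 next round, worth 0.79 × 84.66 = 66.8814 now, so the union offers 66.8814, keeping 133.1186.
Round 1 (the firm proposes): the union can get 133.1186 next round, worth 0.79 × 133.1186 = 105.163694 now. The firm offers 105.163694 and keeps 200 − 105.163694 = 94.836306.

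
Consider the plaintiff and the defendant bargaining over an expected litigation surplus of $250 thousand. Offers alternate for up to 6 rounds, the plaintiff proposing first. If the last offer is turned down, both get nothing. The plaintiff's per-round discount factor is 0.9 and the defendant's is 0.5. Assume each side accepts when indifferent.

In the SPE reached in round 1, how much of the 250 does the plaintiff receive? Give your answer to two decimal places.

206.56

Round 6 (the defendant proposes): rejection yields 0 for the plaintiff; the defendant offers 0 and keeps 250.
Round 5 (the plaintiff proposes): the defendant can get 250 next round, worth 0.5 × 250 = 125 now, so the plaintiff offers 125, keeping 125.
Round 4 (the defendant proposes): the plaintiff can get 125 next round, worth 0.9 × 125 = 112.5 now. The defendant offers 112.5 and keeps 250 − 112.5 = 137.5.
Round 3 (the plaintiff proposes): the defendant can get 137.5 next round, worth 0.5 × 137.5 = 68.75 now, so the plaintiff offers 68.75, keeping 181.25.
Round 2 (the defendant proposes): the plaintiff can get 181.25 next round, worth 0.9 × 181.25 = 163.125 now. The defendant offers 163.125 and keeps 250 − 163.125 = 86.875.
Round 1 (the plaintiff proposes): the defendant can get 86.875 next round, worth 0.5 × 86.875 = 43.4375 now, so the plaintiff offers 43.4375, keeping 206.5625.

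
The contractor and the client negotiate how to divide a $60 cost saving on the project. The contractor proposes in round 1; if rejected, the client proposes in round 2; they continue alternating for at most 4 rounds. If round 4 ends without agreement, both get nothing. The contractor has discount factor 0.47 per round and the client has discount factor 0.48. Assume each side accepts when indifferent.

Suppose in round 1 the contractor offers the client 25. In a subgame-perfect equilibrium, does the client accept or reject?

Accept

Round 4 (the client proposes): the contractor will accept anything ≥ 0, so the client offers 0 and keeps 60.
Round 3 (the contractor proposes): the client can get 60 next round, worth 0.48 × 60 = 28.8 now. The contractor offers 28.8 and keeps 60 − 28.8 = 31.2.
Round 2 (the client proposes): the contractor can get 31.2 next round, worth 0.47 × 31.2 = 14.664 now, so the client offers 14.664, keeping 45.336.
So by rejecting in round 1, the client gets 45.336 next round, worth 0.48 × 45.336 = 21.76128 now.
Offer 25 ≥ 21.76128, so the client accepts.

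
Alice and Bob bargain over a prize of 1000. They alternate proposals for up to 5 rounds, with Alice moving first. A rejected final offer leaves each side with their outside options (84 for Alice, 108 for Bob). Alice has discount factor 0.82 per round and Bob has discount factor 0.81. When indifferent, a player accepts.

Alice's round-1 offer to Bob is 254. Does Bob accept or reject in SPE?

Reject

Round 5 (Alice proposes): Bob gets 108 if talks fail, so Alice offers 108 and keeps 892.
Round 4 (Bob proposes): Alice can get 892 next round, worth 0.82 × 892 = 731.44 now. Bob offers 731.44 and keeps 1000 − 731.44 = 268.56.
Round 3 (Alice proposes): Bob can get 268.56 next round, worth 0.81 × 268.56 = 217.5336 now. Alice offers 217.5336 and keeps 1000 − 217.5336 = 782.4664.
Round 2 (Bob proposes): Alice can get 782.4664 next round, worth 0.82 × 782.4664 = 641.622448 now. Bob offers 641.622448 and keeps 1000 − 641.622448 = 358.377552.
So by rejecting in round 1, Bob gets 358.377552 next round, worth 0.81 × 358.377552 = 290.28581712 now.
Offer 254 < 290.28581712, so Bob rejects.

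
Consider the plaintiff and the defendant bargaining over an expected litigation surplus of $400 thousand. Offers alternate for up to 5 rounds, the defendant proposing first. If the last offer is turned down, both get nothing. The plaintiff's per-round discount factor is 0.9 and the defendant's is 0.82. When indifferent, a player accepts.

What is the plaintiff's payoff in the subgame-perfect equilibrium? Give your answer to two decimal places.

By backward induction:
Round 5 (the defendant proposes): the plaintiff will accept anything ≥ 0, so the defendant offers 0 and keeps 400.
Round 4 (the plaintiff proposes): the defendant can get 400 next round, worth 0.82 × 400 = 328 now, so the plaintiff offers 328, keeping 72.
Round 3 (the defendant proposes): the plaintiff can get 72 next round, worth 0.9 × 72 = 64.8 now. The defendant offers 64.8 and keeps 400 − 64.8 = 335.2.
Round 2 (the plaintiff proposes): the defendant can get 335.2 next round, worth 0.82 × 335.2 = 274.864 now. The plaintiff offers 274.864 and keeps 400 − 274.864 = 125.136.
Round 1 (the defendant proposes): the plaintiff can get 125.136 next round, worth 0.9 × 125.136 = 112.6224 now. The defendant offers 112.6224 and keeps 400 − 112.6224 = 287.3776.

112.62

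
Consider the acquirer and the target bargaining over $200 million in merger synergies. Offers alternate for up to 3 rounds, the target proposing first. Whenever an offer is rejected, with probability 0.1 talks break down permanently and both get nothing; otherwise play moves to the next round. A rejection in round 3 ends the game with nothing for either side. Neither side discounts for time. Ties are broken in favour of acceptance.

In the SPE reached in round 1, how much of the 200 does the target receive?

By backward induction:
Round 3 (the target proposes): the acquirer will accept anything ≥ 0, so the target offers 0 and keeps 200.
Round 2 (the acquirer proposes): rejecting gives the target an expected 0.9 × 200 = 180, so the acquirer offers 180, keeping 20.
Round 1 (the target proposes): rejecting gives the acquirer an expected 0.9 × 20 = 18; the target offers that and keeps 182.

182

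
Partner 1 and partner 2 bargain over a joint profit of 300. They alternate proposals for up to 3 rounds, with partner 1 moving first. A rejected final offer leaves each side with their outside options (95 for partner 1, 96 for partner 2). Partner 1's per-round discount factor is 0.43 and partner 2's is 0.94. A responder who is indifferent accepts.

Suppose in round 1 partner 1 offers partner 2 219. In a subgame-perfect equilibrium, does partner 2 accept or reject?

Round 3 (partner 1 proposes): partner 2 gets 96 if talks fail, so partner 1 offers 96 and keeps 204.
Round 2 (partner 2 proposes): partner 1 can get 204 next round, worth 0.43 × 204 = 87.72 now. Partner 2 offers 87.72 and keeps 300 − 87.72 = 212.28.
So by rejecting in round 1, partner 2 gets 212.28 next round, worth 0.94 × 212.28 = 199.5432 now.
Offer 219 ≥ 199.5432, so partner 2 accepts.

Accept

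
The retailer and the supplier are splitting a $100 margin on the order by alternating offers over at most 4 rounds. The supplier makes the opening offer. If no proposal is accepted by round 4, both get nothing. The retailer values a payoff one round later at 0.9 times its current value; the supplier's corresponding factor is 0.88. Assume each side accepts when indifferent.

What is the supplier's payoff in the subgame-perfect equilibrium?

Round 4 (the retailer proposes): rejection yields 0 for the supplier; the retailer offers 0 and keeps 100.
Round 3 (the supplier proposes): the retailer can get 100 next round, worth 0.9 × 100 = 90 now. The supplier offers 90 and keeps 100 − 90 = 10.
Round 2 (the retailer proposes): the supplier can get 10 next round, worth 0.88 × 10 = 8.8 now. The retailer offers 8.8 and keeps 100 − 8.8 = 91.2.
Round 1 (the supplier proposes): the retailer can get 91.2 next round, worth 0.9 × 91.2 = 82.08 now. The supplier offers 82.08 and keeps 100 − 82.08 = 17.92.

17.92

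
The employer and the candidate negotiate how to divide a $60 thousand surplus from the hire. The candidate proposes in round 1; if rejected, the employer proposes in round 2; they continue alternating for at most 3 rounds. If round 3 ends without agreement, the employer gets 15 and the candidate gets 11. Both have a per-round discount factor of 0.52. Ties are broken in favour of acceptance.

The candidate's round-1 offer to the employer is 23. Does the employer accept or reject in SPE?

Accept

Round 3 (the candidate proposes): the employer gets 15 if talks fail, so the candidate offers 15 and keeps 45.
Round 2 (the employer proposes): the candidate can get 45 next round, worth 0.52 × 45 = 23.4 now; the employer offers that and keeps 36.6.
So by rejecting in round 1, the employer gets 36.6 next round, worth 0.52 × 36.6 = 19.032 now.
Offer 23 ≥ 19.032, so the employer accepts.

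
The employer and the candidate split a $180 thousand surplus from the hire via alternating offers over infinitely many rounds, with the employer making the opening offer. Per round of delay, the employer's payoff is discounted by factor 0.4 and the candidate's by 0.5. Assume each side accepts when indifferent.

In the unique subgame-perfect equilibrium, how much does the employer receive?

112.5

In a stationary SPE each proposer offers the other exactly their discounted continuation value.
If the employer keeps x when proposing and the candidate keeps y when proposing, then x = 180 − 0.5y and y = 180 − 0.4x.
Solving: x = 180(1 − 0.5) / (1 − 0.4·0.5) = 90 / 0.8 = 112.5.
The candidate gets 180 − 112.5 = 67.5.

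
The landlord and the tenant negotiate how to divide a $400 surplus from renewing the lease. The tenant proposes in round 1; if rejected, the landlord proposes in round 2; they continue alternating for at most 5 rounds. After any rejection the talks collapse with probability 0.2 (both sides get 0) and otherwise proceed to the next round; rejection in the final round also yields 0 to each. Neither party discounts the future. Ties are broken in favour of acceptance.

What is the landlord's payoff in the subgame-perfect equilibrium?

104.96

Round 5 (the tenant proposes): rejection yields 0 for the landlord; the tenant offers 0 and keeps 400.
Round 4 (the landlord proposes): rejecting gives the tenant an expected 0.8 × 400 = 320. The landlord offers 320 and keeps 400 − 320 = 80.
Round 3 (the tenant proposes): rejecting gives the landlord an expected 0.8 × 80 = 64, so the tenant offers 64, keeping 336.
Round 2 (the landlord proposes): rejecting gives the tenant an expected 0.8 × 336 = 268.8; the landlord offers that and keeps 131.2.
Round 1 (the tenant proposes): rejecting gives the landlord an expected 0.8 × 131.2 = 104.96, so the tenant offers 104.96, keeping 295.04.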